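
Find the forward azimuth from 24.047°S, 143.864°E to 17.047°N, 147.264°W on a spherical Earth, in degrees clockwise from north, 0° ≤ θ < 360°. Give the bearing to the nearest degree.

65°

Δλ = -147.264 − 143.864 = -291.128°; wrapped into (−180°, 180°]: 68.872°.
θ = atan2( sin Δλ · cos φ₂ , cos φ₁ · sin φ₂ − sin φ₁ · cos φ₂ · cos Δλ )
  = atan2(0.89180, 0.40814) = 65.408° → normalised to [0°, 360°): 65.408°.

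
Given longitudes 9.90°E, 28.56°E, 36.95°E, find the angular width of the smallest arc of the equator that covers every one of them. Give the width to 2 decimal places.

27.05°

Sort the longitudes: +9.90°, +28.56°, +36.95°.
Eastward gaps between consecutive values (wrapping around): 18.66°, 8.39°, 332.95°.
Largest gap = 332.95° ⇒ minimal covering band is its complement: 360° − 332.95° = 27.05°.
Band runs from +9.90° eastward to +36.95°.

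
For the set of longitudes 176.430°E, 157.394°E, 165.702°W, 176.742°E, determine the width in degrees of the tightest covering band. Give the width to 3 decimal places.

Sort the longitudes: -165.702°, +157.394°, +176.430°, +176.742°.
Eastward gaps between consecutive values (wrapping around): 323.096°, 19.036°, 0.312°, 17.556°.
Largest gap = 323.096° ⇒ minimal covering band is its complement: 360° − 323.096° = 36.904°.
Band runs from +157.394° eastward to -165.702°, crossing the antimeridian.

36.904°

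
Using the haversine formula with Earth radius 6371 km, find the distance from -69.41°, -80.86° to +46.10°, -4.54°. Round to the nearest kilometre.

Δλ = -4.54 − -80.86 = 76.32°.
Δφ = 46.10 − -69.41 = 115.51°.
a = sin²(Δφ/2) + cos φ₁ · cos φ₂ · sin²(Δλ/2) = 0.808426.
c = 2·atan2(√a, √(1−a)) = 2.23553 rad → d = 6371·c ≈ 14242.58 km.

14243 km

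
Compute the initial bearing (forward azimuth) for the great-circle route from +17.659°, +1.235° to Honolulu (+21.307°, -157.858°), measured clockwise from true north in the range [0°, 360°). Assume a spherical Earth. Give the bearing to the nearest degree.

331°

Δλ = -157.858 − 1.235 = -159.093°.
θ = atan2( sin Δλ · cos φ₂ , cos φ₁ · sin φ₂ − sin φ₁ · cos φ₂ · cos Δλ )
  = atan2(-0.33246, 0.61025) = -28.581° → normalised to [0°, 360°): 331.419°.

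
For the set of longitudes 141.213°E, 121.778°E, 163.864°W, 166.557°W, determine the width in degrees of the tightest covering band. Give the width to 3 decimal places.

74.358°

Sort the longitudes: -166.557°, -163.864°, +121.778°, +141.213°.
Eastward gaps between consecutive values (wrapping around): 2.693°, 285.642°, 19.435°, 52.230°.
Largest gap = 285.642° ⇒ minimal covering band is its complement: 360° − 285.642° = 74.358°.
Band runs from +121.778° eastward to -163.864°, crossing the antimeridian.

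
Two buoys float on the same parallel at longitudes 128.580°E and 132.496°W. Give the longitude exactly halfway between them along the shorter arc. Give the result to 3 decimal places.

Signed shortest Δλ from +128.580° to -132.496° is +98.924°.
Midpoint longitude = +128.580° + (+98.924°)/2 = +128.580° + 49.462° = +178.042°.
(The naïve average (+128.580 + -132.496)/2 = -1.958° is on the wrong side of the globe.)

178.042°E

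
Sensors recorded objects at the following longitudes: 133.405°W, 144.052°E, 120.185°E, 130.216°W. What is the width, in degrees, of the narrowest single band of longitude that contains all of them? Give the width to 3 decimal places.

109.599°

Sort the longitudes: -133.405°, -130.216°, +120.185°, +144.052°.
Eastward gaps between consecutive values (wrapping around): 3.189°, 250.401°, 23.867°, 82.543°.
Largest gap = 250.401° ⇒ minimal covering band is its complement: 360° − 250.401° = 109.599°.
Band runs from +120.185° eastward to -130.216°, crossing the antimeridian.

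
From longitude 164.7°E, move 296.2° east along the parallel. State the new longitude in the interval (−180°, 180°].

Start at +164.7°; shift +296.2° → +460.9°.
+460.9° lies outside (−180°, 180°]; subtract 360° → +100.9°.

100.9°E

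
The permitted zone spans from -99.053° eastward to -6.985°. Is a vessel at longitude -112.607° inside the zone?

Band width going east from -99.053° to -6.985°: ((-6.985 − -99.053) mod 360) = 92.068°.
Offset of -112.607° east of the west edge: ((-112.607 − -99.053) mod 360) = 346.446°.
346.446° > 92.068° ⇒ outside.

No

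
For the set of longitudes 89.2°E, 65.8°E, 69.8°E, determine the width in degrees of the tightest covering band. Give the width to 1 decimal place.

23.4°

Sort the longitudes: +65.8°, +69.8°, +89.2°.
Eastward gaps between consecutive values (wrapping around): 4.0°, 19.4°, 336.6°.
Largest gap = 336.6° ⇒ minimal covering band is its complement: 360° − 336.6° = 23.4°.
Band runs from +65.8° eastward to +89.2°.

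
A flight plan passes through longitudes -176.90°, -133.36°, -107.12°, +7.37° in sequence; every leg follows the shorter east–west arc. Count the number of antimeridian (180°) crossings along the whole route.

0

Leg 1: -176.90° → -133.36°, shortest Δλ = 43.54° (east) — does not cross 180°.
Leg 2: -133.36° → -107.12°, shortest Δλ = 26.24° (east) — does not cross 180°.
Leg 3: -107.12° → +7.37°, shortest Δλ = 114.49° (east) — does not cross 180°.
Total crossings: 0.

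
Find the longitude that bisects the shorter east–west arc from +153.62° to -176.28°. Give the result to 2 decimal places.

+168.67°

Signed shortest Δλ from +153.62° to -176.28° is +30.10°.
Midpoint longitude = +153.62° + (+30.10°)/2 = +153.62° + 15.05° = +168.67°.
(The naïve average (+153.62 + -176.28)/2 = -11.33° is on the wrong side of the globe.)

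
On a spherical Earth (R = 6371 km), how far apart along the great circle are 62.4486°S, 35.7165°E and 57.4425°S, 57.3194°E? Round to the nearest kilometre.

Δλ = 57.3194 − 35.7165 = 21.6029°.
Δφ = -57.4425 − -62.4486 = 5.0061°.
a = sin²(Δφ/2) + cos φ₁ · cos φ₂ · sin²(Δλ/2) = 0.010649.
c = 2·atan2(√a, √(1−a)) = 0.20676 rad → d = 6371·c ≈ 1317.27 km.

1317 km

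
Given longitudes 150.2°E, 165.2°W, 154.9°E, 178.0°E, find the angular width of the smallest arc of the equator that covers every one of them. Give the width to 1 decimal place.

Sort the longitudes: -165.2°, +150.2°, +154.9°, +178.0°.
Eastward gaps between consecutive values (wrapping around): 315.4°, 4.7°, 23.1°, 16.8°.
Largest gap = 315.4° ⇒ minimal covering band is its complement: 360° − 315.4° = 44.6°.
Band runs from +150.2° eastward to -165.2°, crossing the antimeridian.

44.6°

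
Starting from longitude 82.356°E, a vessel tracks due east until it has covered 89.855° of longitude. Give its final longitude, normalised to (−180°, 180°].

Start at +82.356°; shift +89.855° → +172.211°.
+172.211° already lies in (−180°, 180°].

172.211°E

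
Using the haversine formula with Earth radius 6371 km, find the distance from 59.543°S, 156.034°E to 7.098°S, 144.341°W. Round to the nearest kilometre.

7655 km

Δλ = -144.341 − 156.034 = -300.375°; wrapped into (−180°, 180°]: 59.625°.
Δφ = -7.098 − -59.543 = 52.445°.
a = sin²(Δφ/2) + cos φ₁ · cos φ₂ · sin²(Δλ/2) = 0.319568.
c = 2·atan2(√a, √(1−a)) = 1.20160 rad → d = 6371·c ≈ 7655.40 km.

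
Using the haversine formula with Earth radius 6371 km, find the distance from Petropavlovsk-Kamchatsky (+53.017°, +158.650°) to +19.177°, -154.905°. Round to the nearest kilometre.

Δλ = -154.905 − 158.650 = -313.555°; wrapped into (−180°, 180°]: 46.445°.
Δφ = 19.177 − 53.017 = -33.840°.
a = sin²(Δφ/2) + cos φ₁ · cos φ₂ · sin²(Δλ/2) = 0.173042.
c = 2·atan2(√a, √(1−a)) = 0.85805 rad → d = 6371·c ≈ 5466.62 km.

5467 km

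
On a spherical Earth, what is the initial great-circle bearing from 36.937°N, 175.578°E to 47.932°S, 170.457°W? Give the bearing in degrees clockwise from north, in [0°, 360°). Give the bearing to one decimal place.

Δλ = -170.457 − 175.578 = -346.035°; wrapped into (−180°, 180°]: 13.965°.
θ = atan2( sin Δλ · cos φ₂ , cos φ₁ · sin φ₂ − sin φ₁ · cos φ₂ · cos Δλ )
  = atan2(0.16169, -0.98409) = 170.669° → normalised to [0°, 360°): 170.669°.

170.7°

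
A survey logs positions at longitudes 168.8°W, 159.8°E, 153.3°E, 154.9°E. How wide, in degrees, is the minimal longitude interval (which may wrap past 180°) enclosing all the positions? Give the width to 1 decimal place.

37.9°

Sort the longitudes: -168.8°, +153.3°, +154.9°, +159.8°.
Eastward gaps between consecutive values (wrapping around): 322.1°, 1.6°, 4.9°, 31.4°.
Largest gap = 322.1° ⇒ minimal covering band is its complement: 360° − 322.1° = 37.9°.
Band runs from +153.3° eastward to -168.8°, crossing the antimeridian.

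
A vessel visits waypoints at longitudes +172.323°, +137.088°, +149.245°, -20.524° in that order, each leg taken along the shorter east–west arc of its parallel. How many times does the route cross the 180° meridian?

Leg 1: +172.323° → +137.088°, shortest Δλ = -35.235° (west) — does not cross 180°.
Leg 2: +137.088° → +149.245°, shortest Δλ = 12.157° (east) — does not cross 180°.
Leg 3: +149.245° → -20.524°, shortest Δλ = -169.769° (west) — does not cross 180°.
Total crossings: 0.

0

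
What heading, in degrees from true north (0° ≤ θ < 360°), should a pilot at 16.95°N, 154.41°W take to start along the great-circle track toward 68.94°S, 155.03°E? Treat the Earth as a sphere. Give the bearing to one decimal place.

196.1°

Δλ = 155.03 − -154.41 = 309.44°; wrapped into (−180°, 180°]: -50.56°.
θ = atan2( sin Δλ · cos φ₂ , cos φ₁ · sin φ₂ − sin φ₁ · cos φ₂ · cos Δλ )
  = atan2(-0.27752, -0.95922) = -163.864° → normalised to [0°, 360°): 196.136°.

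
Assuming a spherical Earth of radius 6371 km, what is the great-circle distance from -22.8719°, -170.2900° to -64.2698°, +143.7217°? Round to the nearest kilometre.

Δλ = 143.7217 − -170.2900 = 314.0117°; wrapped into (−180°, 180°]: -45.9883°.
Δφ = -64.2698 − -22.8719 = -41.3979°.
a = sin²(Δφ/2) + cos φ₁ · cos φ₂ · sin²(Δλ/2) = 0.185971.
c = 2·atan2(√a, √(1−a)) = 0.89174 rad → d = 6371·c ≈ 5681.29 km.

5681 km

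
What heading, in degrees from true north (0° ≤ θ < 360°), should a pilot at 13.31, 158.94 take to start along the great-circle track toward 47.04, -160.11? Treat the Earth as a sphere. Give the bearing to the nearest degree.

Δλ = -160.11 − 158.94 = -319.05°; wrapped into (−180°, 180°]: 40.95°.
θ = atan2( sin Δλ · cos φ₂ , cos φ₁ · sin φ₂ − sin φ₁ · cos φ₂ · cos Δλ )
  = atan2(0.44665, 0.59367) = 36.956° → normalised to [0°, 360°): 36.956°.

37°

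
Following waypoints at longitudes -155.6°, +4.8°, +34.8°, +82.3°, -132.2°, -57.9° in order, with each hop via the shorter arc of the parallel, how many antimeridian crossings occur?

Leg 1: -155.6° → +4.8°, shortest Δλ = 160.4° (east) — does not cross 180°.
Leg 2: +4.8° → +34.8°, shortest Δλ = 30.0° (east) — does not cross 180°.
Leg 3: +34.8° → +82.3°, shortest Δλ = 47.5° (east) — does not cross 180°.
Leg 4: +82.3° → -132.2°, shortest Δλ = 145.5° (east) — crosses 180°.
Leg 5: -132.2° → -57.9°, shortest Δλ = 74.3° (east) — does not cross 180°.
Total crossings: 1.

1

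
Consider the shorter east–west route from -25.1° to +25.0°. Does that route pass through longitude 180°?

No

Signed shortest Δλ = ((25.0 − -25.1 + 180) mod 360) − 180 = 50.1°.
Going east by 50.1° from -25.1° reaches +25.0° without touching 180°.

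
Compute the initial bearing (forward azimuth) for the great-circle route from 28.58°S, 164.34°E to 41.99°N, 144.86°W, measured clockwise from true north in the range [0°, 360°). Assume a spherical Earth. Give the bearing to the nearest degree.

35°

Δλ = -144.86 − 164.34 = -309.20°; wrapped into (−180°, 180°]: 50.80°.
θ = atan2( sin Δλ · cos φ₂ , cos φ₁ · sin φ₂ − sin φ₁ · cos φ₂ · cos Δλ )
  = atan2(0.57599, 0.81221) = 35.343° → normalised to [0°, 360°): 35.343°.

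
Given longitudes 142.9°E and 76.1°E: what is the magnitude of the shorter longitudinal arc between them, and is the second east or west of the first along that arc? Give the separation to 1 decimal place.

66.8° west

Raw difference: 76.1 − 142.9 = -66.8°.
Normalise into (−180°, 180°]: -66.8° stays -66.8°.
Negative ⇒ the second point lies to the west; separation 66.8°.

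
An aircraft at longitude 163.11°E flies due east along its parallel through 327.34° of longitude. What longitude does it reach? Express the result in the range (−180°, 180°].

130.45°E

Start at +163.11°; shift +327.34° → +490.45°.
+490.45° lies outside (−180°, 180°]; subtract 360° → +130.45°.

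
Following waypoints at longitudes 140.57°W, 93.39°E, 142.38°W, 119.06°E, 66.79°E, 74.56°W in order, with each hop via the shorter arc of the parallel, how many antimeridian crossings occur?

3

Leg 1: -140.57° → +93.39°, shortest Δλ = -126.04° (west) — crosses 180°.
Leg 2: +93.39° → -142.38°, shortest Δλ = 124.23° (east) — crosses 180°.
Leg 3: -142.38° → +119.06°, shortest Δλ = -98.56° (west) — crosses 180°.
Leg 4: +119.06° → +66.79°, shortest Δλ = -52.27° (west) — does not cross 180°.
Leg 5: +66.79° → -74.56°, shortest Δλ = -141.35° (west) — does not cross 180°.
Total crossings: 3.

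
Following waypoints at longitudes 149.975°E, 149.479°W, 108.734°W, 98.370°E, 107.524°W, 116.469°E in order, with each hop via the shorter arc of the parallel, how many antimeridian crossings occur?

Leg 1: +149.975° → -149.479°, shortest Δλ = 60.546° (east) — crosses 180°.
Leg 2: -149.479° → -108.734°, shortest Δλ = 40.745° (east) — does not cross 180°.
Leg 3: -108.734° → +98.370°, shortest Δλ = -152.896° (west) — crosses 180°.
Leg 4: +98.370° → -107.524°, shortest Δλ = 154.106° (east) — crosses 180°.
Leg 5: -107.524° → +116.469°, shortest Δλ = -136.007° (west) — crosses 180°.
Total crossings: 4.

4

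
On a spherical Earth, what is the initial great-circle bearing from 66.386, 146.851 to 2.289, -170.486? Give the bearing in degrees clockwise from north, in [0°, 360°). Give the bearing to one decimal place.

Δλ = -170.486 − 146.851 = -317.337°; wrapped into (−180°, 180°]: 42.663°.
θ = atan2( sin Δλ · cos φ₂ , cos φ₁ · sin φ₂ − sin φ₁ · cos φ₂ · cos Δλ )
  = atan2(0.67714, -0.65724) = 134.145° → normalised to [0°, 360°): 134.145°.

134.1°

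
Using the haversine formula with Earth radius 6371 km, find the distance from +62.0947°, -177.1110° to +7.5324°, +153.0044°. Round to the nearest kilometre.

6538 km

Δλ = 153.0044 − -177.1110 = 330.1154°; wrapped into (−180°, 180°]: -29.8846°.
Δφ = 7.5324 − 62.0947 = -54.5623°.
a = sin²(Δφ/2) + cos φ₁ · cos φ₂ · sin²(Δλ/2) = 0.240938.
c = 2·atan2(√a, √(1−a)) = 1.02614 rad → d = 6371·c ≈ 6537.55 km.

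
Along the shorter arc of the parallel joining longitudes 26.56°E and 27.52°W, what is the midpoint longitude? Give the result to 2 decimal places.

0.48°W

Signed shortest Δλ from +26.56° to -27.52° is -54.08°.
Midpoint longitude = +26.56° + (-54.08°)/2 = +26.56° − 27.04° = -0.48°.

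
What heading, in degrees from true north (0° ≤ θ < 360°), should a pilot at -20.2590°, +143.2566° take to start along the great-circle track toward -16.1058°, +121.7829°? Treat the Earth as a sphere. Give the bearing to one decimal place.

278.0°

Δλ = 121.7829 − 143.2566 = -21.4737°.
θ = atan2( sin Δλ · cos φ₂ , cos φ₁ · sin φ₂ − sin φ₁ · cos φ₂ · cos Δλ )
  = atan2(-0.35171, 0.04933) = -82.016° → normalised to [0°, 360°): 277.984°.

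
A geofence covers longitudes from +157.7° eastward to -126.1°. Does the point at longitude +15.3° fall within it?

Band width going east from +157.7° to -126.1°: ((-126.1 − 157.7) mod 360) = 76.2°.
Offset of +15.3° east of the west edge: ((15.3 − 157.7) mod 360) = 217.6°.
217.6° > 76.2° ⇒ outside.

No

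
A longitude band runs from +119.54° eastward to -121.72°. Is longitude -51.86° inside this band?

Band width going east from +119.54° to -121.72°: ((-121.72 − 119.54) mod 360) = 118.74°.
Offset of -51.86° east of the west edge: ((-51.86 − 119.54) mod 360) = 188.60°.
188.60° > 118.74° ⇒ outside.

No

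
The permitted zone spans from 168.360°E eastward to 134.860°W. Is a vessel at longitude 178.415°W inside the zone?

Band width going east from +168.360° to -134.860°: ((-134.860 − 168.360) mod 360) = 56.780°.
Offset of -178.415° east of the west edge: ((-178.415 − 168.360) mod 360) = 13.225°.
13.225° ≤ 56.780° ⇒ inside.

Yes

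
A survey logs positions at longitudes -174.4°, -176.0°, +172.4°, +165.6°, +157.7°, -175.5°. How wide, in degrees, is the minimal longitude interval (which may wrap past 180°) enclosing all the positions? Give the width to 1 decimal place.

27.9°

Sort the longitudes: -176.0°, -175.5°, -174.4°, +157.7°, +165.6°, +172.4°.
Eastward gaps between consecutive values (wrapping around): 0.5°, 1.1°, 332.1°, 7.9°, 6.8°, 11.6°.
Largest gap = 332.1° ⇒ minimal covering band is its complement: 360° − 332.1° = 27.9°.
Band runs from +157.7° eastward to -174.4°, crossing the antimeridian.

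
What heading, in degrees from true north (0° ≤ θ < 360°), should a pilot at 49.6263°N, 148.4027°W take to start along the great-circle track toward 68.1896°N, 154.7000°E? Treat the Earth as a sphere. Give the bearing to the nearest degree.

325°

Δλ = 154.7000 − -148.4027 = 303.1027°; wrapped into (−180°, 180°]: -56.8973°.
θ = atan2( sin Δλ · cos φ₂ , cos φ₁ · sin φ₂ − sin φ₁ · cos φ₂ · cos Δλ )
  = atan2(-0.31123, 0.44682) = -34.859° → normalised to [0°, 360°): 325.141°.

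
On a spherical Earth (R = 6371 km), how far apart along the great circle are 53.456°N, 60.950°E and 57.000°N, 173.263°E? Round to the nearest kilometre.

Δλ = 173.263 − 60.950 = 112.313°.
Δφ = 57.000 − 53.456 = 3.544°.
a = sin²(Δφ/2) + cos φ₁ · cos φ₂ · sin²(Δλ/2) = 0.224669.
c = 2·atan2(√a, √(1−a)) = 0.98764 rad → d = 6371·c ≈ 6292.25 km.

6292 km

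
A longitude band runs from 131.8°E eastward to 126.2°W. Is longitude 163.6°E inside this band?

Band width going east from +131.8° to -126.2°: ((-126.2 − 131.8) mod 360) = 102.0°.
Offset of +163.6° east of the west edge: ((163.6 − 131.8) mod 360) = 31.8°.
31.8° ≤ 102.0° ⇒ inside.

Yes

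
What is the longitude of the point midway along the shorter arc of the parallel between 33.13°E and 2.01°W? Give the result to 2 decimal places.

Signed shortest Δλ from +33.13° to -2.01° is -35.14°.
Midpoint longitude = +33.13° + (-35.14°)/2 = +33.13° − 17.57° = +15.56°.

15.56°E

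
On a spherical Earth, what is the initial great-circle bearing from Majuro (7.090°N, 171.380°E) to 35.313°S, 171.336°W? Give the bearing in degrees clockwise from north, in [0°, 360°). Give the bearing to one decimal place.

Δλ = -171.336 − 171.380 = -342.716°; wrapped into (−180°, 180°]: 17.284°.
θ = atan2( sin Δλ · cos φ₂ , cos φ₁ · sin φ₂ − sin φ₁ · cos φ₂ · cos Δλ )
  = atan2(0.24244, -0.66979) = 160.101° → normalised to [0°, 360°): 160.101°.

160.1°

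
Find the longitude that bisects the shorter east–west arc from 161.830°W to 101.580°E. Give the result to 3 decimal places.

149.875°E

Signed shortest Δλ from -161.830° to +101.580° is -96.590°.
Midpoint longitude = -161.830° + (-96.590°)/2 = -161.830° − 48.295° = -210.125°.
Normalise into (−180°, 180°]: +149.875°.
(The naïve average (-161.830 + +101.580)/2 = -30.125° is on the wrong side of the globe.)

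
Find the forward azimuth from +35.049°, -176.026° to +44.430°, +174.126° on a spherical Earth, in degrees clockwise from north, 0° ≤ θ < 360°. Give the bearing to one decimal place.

324.2°

Δλ = 174.126 − -176.026 = 350.152°; wrapped into (−180°, 180°]: -9.848°.
θ = atan2( sin Δλ · cos φ₂ , cos φ₁ · sin φ₂ − sin φ₁ · cos φ₂ · cos Δλ )
  = atan2(-0.12214, 0.16904) = -35.849° → normalised to [0°, 360°): 324.151°.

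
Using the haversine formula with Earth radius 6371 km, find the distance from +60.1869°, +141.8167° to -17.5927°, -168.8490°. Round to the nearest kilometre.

Δλ = -168.8490 − 141.8167 = -310.6657°; wrapped into (−180°, 180°]: 49.3343°.
Δφ = -17.5927 − 60.1869 = -77.7796°.
a = sin²(Δφ/2) + cos φ₁ · cos φ₂ · sin²(Δλ/2) = 0.476710.
c = 2·atan2(√a, √(1−a)) = 1.52420 rad → d = 6371·c ≈ 9710.67 km.

9711 km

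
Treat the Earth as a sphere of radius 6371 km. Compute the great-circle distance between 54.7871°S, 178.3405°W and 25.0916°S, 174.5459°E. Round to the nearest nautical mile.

Δλ = 174.5459 − -178.3405 = 352.8864°; wrapped into (−180°, 180°]: -7.1136°.
Δφ = -25.0916 − -54.7871 = 29.6955°.
a = sin²(Δφ/2) + cos φ₁ · cos φ₂ · sin²(Δλ/2) = 0.067675.
c = 2·atan2(√a, √(1−a)) = 0.52634 rad → d = 6371·c ≈ 3353.32 km ≈ 1810.65 nmi.

1811 nmi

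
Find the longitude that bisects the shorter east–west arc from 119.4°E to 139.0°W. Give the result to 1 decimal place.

Signed shortest Δλ from +119.4° to -139.0° is +101.6°.
Midpoint longitude = +119.4° + (+101.6°)/2 = +119.4° + 50.8° = +170.2°.
(The naïve average (+119.4 + -139.0)/2 = -9.8° is on the wrong side of the globe.)

170.2°E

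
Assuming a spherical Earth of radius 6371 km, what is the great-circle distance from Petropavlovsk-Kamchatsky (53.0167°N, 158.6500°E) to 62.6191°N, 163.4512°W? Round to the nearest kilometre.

2439 km

Δλ = -163.4512 − 158.6500 = -322.1012°; wrapped into (−180°, 180°]: 37.8988°.
Δφ = 62.6191 − 53.0167 = 9.6024°.
a = sin²(Δφ/2) + cos φ₁ · cos φ₂ · sin²(Δλ/2) = 0.036181.
c = 2·atan2(√a, √(1−a)) = 0.38276 rad → d = 6371·c ≈ 2438.54 km.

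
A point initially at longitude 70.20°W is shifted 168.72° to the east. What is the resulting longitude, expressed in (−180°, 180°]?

98.52°E

Start at -70.20°; shift +168.72° → +98.52°.
+98.52° already lies in (−180°, 180°].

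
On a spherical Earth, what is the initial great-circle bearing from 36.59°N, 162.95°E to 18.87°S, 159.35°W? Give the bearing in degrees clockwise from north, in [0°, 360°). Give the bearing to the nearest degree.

141°

Δλ = -159.35 − 162.95 = -322.30°; wrapped into (−180°, 180°]: 37.70°.
θ = atan2( sin Δλ · cos φ₂ , cos φ₁ · sin φ₂ − sin φ₁ · cos φ₂ · cos Δλ )
  = atan2(0.57866, -0.70597) = 140.660° → normalised to [0°, 360°): 140.660°.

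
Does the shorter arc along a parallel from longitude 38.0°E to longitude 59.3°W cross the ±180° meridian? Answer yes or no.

Signed shortest Δλ = ((-59.3 − 38.0 + 180) mod 360) − 180 = -97.3°.
Going west by 97.3° from +38.0° reaches -59.3° without touching 180°.

No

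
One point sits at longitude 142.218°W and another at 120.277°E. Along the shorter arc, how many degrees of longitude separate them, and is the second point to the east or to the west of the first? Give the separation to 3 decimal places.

97.505° west

Raw difference: 120.277 − -142.218 = 262.495°.
Normalise into (−180°, 180°]: 262.495° − 360° = -97.505°.
Negative ⇒ the second point lies to the west; separation 97.505°.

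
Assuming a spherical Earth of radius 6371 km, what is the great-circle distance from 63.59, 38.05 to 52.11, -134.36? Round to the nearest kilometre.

Δλ = -134.36 − 38.05 = -172.41°.
Δφ = 52.11 − 63.59 = -11.48°.
a = sin²(Δφ/2) + cos φ₁ · cos φ₂ · sin²(Δλ/2) = 0.281974.
c = 2·atan2(√a, √(1−a)) = 1.11959 rad → d = 6371·c ≈ 7132.90 km.

7133 km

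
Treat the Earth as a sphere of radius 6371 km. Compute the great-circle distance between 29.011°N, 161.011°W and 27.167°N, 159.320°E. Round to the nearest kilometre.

3879 km

Δλ = 159.320 − -161.011 = 320.331°; wrapped into (−180°, 180°]: -39.669°.
Δφ = 27.167 − 29.011 = -1.844°.
a = sin²(Δφ/2) + cos φ₁ · cos φ₂ · sin²(Δλ/2) = 0.089834.
c = 2·atan2(√a, √(1−a)) = 0.60880 rad → d = 6371·c ≈ 3878.69 km.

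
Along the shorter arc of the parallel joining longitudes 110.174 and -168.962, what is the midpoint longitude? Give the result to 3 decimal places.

Signed shortest Δλ from +110.174° to -168.962° is +80.864°.
Midpoint longitude = +110.174° + (+80.864°)/2 = +110.174° + 40.432° = +150.606°.
(The naïve average (+110.174 + -168.962)/2 = -29.394° is on the wrong side of the globe.)

+150.606°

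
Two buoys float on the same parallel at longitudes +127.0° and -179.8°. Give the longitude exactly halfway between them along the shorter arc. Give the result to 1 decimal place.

Signed shortest Δλ from +127.0° to -179.8° is +53.2°.
Midpoint longitude = +127.0° + (+53.2°)/2 = +127.0° + 26.6° = +153.6°.
(The naïve average (+127.0 + -179.8)/2 = -26.4° is on the wrong side of the globe.)

+153.6°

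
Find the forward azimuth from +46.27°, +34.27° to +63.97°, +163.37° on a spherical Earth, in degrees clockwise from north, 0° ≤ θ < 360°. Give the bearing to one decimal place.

22.5°

Δλ = 163.37 − 34.27 = 129.10°.
θ = atan2( sin Δλ · cos φ₂ , cos φ₁ · sin φ₂ − sin φ₁ · cos φ₂ · cos Δλ )
  = atan2(0.34056, 0.82114) = 22.526° → normalised to [0°, 360°): 22.526°.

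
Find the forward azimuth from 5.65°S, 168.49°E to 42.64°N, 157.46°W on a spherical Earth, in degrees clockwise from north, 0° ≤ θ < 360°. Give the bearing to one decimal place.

Δλ = -157.46 − 168.49 = -325.95°; wrapped into (−180°, 180°]: 34.05°.
θ = atan2( sin Δλ · cos φ₂ , cos φ₁ · sin φ₂ − sin φ₁ · cos φ₂ · cos Δλ )
  = atan2(0.41189, 0.73411) = 29.296° → normalised to [0°, 360°): 29.296°.

29.3°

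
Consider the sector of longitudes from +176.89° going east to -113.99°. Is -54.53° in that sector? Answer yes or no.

Band width going east from +176.89° to -113.99°: ((-113.99 − 176.89) mod 360) = 69.12°.
Offset of -54.53° east of the west edge: ((-54.53 − 176.89) mod 360) = 128.58°.
128.58° > 69.12° ⇒ outside.

No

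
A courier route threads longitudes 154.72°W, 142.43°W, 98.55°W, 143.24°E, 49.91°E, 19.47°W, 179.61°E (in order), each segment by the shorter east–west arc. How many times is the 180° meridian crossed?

2

Leg 1: -154.72° → -142.43°, shortest Δλ = 12.29° (east) — does not cross 180°.
Leg 2: -142.43° → -98.55°, shortest Δλ = 43.88° (east) — does not cross 180°.
Leg 3: -98.55° → +143.24°, shortest Δλ = -118.21° (west) — crosses 180°.
Leg 4: +143.24° → +49.91°, shortest Δλ = -93.33° (west) — does not cross 180°.
Leg 5: +49.91° → -19.47°, shortest Δλ = -69.38° (west) — does not cross 180°.
Leg 6: -19.47° → +179.61°, shortest Δλ = -160.92° (west) — crosses 180°.
Total crossings: 2.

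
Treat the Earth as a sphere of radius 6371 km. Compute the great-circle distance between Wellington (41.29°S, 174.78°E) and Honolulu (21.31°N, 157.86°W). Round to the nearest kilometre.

7511 km

Δλ = -157.86 − 174.78 = -332.64°; wrapped into (−180°, 180°]: 27.36°.
Δφ = 21.31 − -41.29 = 62.60°.
a = sin²(Δφ/2) + cos φ₁ · cos φ₂ · sin²(Δλ/2) = 0.309053.
c = 2·atan2(√a, √(1−a)) = 1.17895 rad → d = 6371·c ≈ 7511.10 km.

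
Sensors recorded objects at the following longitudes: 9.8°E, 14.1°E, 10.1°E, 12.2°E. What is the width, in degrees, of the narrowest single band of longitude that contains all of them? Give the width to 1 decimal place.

4.3°

Sort the longitudes: +9.8°, +10.1°, +12.2°, +14.1°.
Eastward gaps between consecutive values (wrapping around): 0.3°, 2.1°, 1.9°, 355.7°.
Largest gap = 355.7° ⇒ minimal covering band is its complement: 360° − 355.7° = 4.3°.
Band runs from +9.8° eastward to +14.1°.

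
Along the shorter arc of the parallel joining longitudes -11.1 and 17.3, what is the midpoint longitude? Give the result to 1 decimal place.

+3.1°

Signed shortest Δλ from -11.1° to +17.3° is +28.4°.
Midpoint longitude = -11.1° + (+28.4°)/2 = -11.1° + 14.2° = +3.1°.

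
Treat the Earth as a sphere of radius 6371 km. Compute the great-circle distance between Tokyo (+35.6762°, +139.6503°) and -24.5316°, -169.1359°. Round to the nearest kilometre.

Δλ = -169.1359 − 139.6503 = -308.7862°; wrapped into (−180°, 180°]: 51.2138°.
Δφ = -24.5316 − 35.6762 = -60.2078°.
a = sin²(Δφ/2) + cos φ₁ · cos φ₂ · sin²(Δλ/2) = 0.389611.
c = 2·atan2(√a, √(1−a)) = 1.34818 rad → d = 6371·c ≈ 8589.28 km.

8589 km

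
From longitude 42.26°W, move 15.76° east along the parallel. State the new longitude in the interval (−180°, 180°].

Start at -42.26°; shift +15.76° → -26.50°.
-26.50° already lies in (−180°, 180°].

26.50°W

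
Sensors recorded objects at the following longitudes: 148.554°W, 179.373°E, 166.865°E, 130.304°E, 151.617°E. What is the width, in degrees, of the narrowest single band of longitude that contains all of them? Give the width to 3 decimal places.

Sort the longitudes: -148.554°, +130.304°, +151.617°, +166.865°, +179.373°.
Eastward gaps between consecutive values (wrapping around): 278.858°, 21.313°, 15.248°, 12.508°, 32.073°.
Largest gap = 278.858° ⇒ minimal covering band is its complement: 360° − 278.858° = 81.142°.
Band runs from +130.304° eastward to -148.554°, crossing the antimeridian.

81.142°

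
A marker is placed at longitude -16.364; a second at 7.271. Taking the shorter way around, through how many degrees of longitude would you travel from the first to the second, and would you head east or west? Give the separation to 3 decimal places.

Raw difference: 7.271 − -16.364 = 23.635°.
Normalise into (−180°, 180°]: 23.635° stays 23.635°.
Positive ⇒ the second point lies to the east; separation 23.635°.

23.635° east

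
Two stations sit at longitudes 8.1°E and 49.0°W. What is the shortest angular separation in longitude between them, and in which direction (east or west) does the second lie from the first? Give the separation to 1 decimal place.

Raw difference: -49.0 − 8.1 = -57.1°.
Normalise into (−180°, 180°]: -57.1° stays -57.1°.
Negative ⇒ the second point lies to the west; separation 57.1°.

57.1° west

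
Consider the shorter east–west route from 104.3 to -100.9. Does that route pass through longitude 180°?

Yes

Naïve |-100.9 − 104.3| = 205.2° > 180°, so the shorter arc goes the other way round — across 180°.
Signed shortest Δλ = ((-100.9 − 104.3 + 180) mod 360) − 180 = 154.8°.
Going east by 154.8° from +104.3° passes through 180° before reaching -100.9°.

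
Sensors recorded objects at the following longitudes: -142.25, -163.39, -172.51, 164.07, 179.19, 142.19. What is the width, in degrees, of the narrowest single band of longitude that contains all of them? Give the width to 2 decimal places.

75.56°

Sort the longitudes: -172.51°, -163.39°, -142.25°, +142.19°, +164.07°, +179.19°.
Eastward gaps between consecutive values (wrapping around): 9.12°, 21.14°, 284.44°, 21.88°, 15.12°, 8.30°.
Largest gap = 284.44° ⇒ minimal covering band is its complement: 360° − 284.44° = 75.56°.
Band runs from +142.19° eastward to -142.25°, crossing the antimeridian.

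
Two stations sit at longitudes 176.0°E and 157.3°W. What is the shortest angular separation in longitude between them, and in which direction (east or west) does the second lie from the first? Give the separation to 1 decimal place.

26.7° east

Raw difference: -157.3 − 176.0 = -333.3°.
Normalise into (−180°, 180°]: -333.3° + 360° = 26.7°.
Positive ⇒ the second point lies to the east; separation 26.7°.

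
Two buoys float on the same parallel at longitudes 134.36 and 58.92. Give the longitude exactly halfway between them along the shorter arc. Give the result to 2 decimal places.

Signed shortest Δλ from +134.36° to +58.92° is -75.44°.
Midpoint longitude = +134.36° + (-75.44°)/2 = +134.36° − 37.72° = +96.64°.

+96.64°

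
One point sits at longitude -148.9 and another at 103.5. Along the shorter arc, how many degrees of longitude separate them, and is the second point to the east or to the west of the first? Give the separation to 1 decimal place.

Raw difference: 103.5 − -148.9 = 252.4°.
Normalise into (−180°, 180°]: 252.4° − 360° = -107.6°.
Negative ⇒ the second point lies to the west; separation 107.6°.

107.6° west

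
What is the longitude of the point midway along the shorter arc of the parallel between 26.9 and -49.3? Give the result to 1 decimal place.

Signed shortest Δλ from +26.9° to -49.3° is -76.2°.
Midpoint longitude = +26.9° + (-76.2°)/2 = +26.9° − 38.1° = -11.2°.

-11.2°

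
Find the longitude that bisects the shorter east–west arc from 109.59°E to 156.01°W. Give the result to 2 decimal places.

156.79°E

Signed shortest Δλ from +109.59° to -156.01° is +94.40°.
Midpoint longitude = +109.59° + (+94.40°)/2 = +109.59° + 47.20° = +156.79°.
(The naïve average (+109.59 + -156.01)/2 = -23.21° is on the wrong side of the globe.)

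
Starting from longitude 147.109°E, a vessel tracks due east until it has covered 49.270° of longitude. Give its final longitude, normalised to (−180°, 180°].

Start at +147.109°; shift +49.270° → +196.379°.
+196.379° lies outside (−180°, 180°]; subtract 360° → -163.621°.

163.621°W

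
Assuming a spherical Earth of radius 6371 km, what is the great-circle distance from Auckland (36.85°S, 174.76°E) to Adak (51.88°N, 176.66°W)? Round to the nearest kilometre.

9902 km

Δλ = -176.66 − 174.76 = -351.42°; wrapped into (−180°, 180°]: 8.58°.
Δφ = 51.88 − -36.85 = 88.73°.
a = sin²(Δφ/2) + cos φ₁ · cos φ₂ · sin²(Δλ/2) = 0.491682.
c = 2·atan2(√a, √(1−a)) = 1.55416 rad → d = 6371·c ≈ 9901.55 km.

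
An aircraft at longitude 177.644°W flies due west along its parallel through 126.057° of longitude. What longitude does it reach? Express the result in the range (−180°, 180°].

56.299°E

Start at -177.644°; shift −126.057° → -303.701°.
-303.701° lies outside (−180°, 180°]; add 360° → +56.299°.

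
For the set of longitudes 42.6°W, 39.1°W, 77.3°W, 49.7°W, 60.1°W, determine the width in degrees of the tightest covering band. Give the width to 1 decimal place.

Sort the longitudes: -77.3°, -60.1°, -49.7°, -42.6°, -39.1°.
Eastward gaps between consecutive values (wrapping around): 17.2°, 10.4°, 7.1°, 3.5°, 321.8°.
Largest gap = 321.8° ⇒ minimal covering band is its complement: 360° − 321.8° = 38.2°.
Band runs from -77.3° eastward to -39.1°.

38.2°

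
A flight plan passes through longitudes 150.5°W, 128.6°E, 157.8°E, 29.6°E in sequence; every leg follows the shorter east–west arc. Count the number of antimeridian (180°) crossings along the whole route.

Leg 1: -150.5° → +128.6°, shortest Δλ = -80.9° (west) — crosses 180°.
Leg 2: +128.6° → +157.8°, shortest Δλ = 29.2° (east) — does not cross 180°.
Leg 3: +157.8° → +29.6°, shortest Δλ = -128.2° (west) — does not cross 180°.
Total crossings: 1.

1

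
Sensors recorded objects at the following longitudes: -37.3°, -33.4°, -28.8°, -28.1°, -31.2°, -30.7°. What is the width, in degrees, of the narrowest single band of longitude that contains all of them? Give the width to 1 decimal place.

Sort the longitudes: -37.3°, -33.4°, -31.2°, -30.7°, -28.8°, -28.1°.
Eastward gaps between consecutive values (wrapping around): 3.9°, 2.2°, 0.5°, 1.9°, 0.7°, 350.8°.
Largest gap = 350.8° ⇒ minimal covering band is its complement: 360° − 350.8° = 9.2°.
Band runs from -37.3° eastward to -28.1°.

9.2°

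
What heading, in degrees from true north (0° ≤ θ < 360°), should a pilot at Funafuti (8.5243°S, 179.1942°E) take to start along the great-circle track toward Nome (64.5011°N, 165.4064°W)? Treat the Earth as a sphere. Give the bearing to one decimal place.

6.8°

Δλ = -165.4064 − 179.1942 = -344.6006°; wrapped into (−180°, 180°]: 15.3994°.
θ = atan2( sin Δλ · cos φ₂ , cos φ₁ · sin φ₂ − sin φ₁ · cos φ₂ · cos Δλ )
  = atan2(0.11432, 0.95414) = 6.832° → normalised to [0°, 360°): 6.832°.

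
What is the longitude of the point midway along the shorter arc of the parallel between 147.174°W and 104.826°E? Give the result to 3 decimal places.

158.826°E

Signed shortest Δλ from -147.174° to +104.826° is -108.000°.
Midpoint longitude = -147.174° + (-108.000°)/2 = -147.174° − 54.000° = -201.174°.
Normalise into (−180°, 180°]: +158.826°.
(The naïve average (-147.174 + +104.826)/2 = -21.174° is on the wrong side of the globe.)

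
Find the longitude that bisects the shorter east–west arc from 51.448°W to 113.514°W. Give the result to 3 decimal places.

82.481°W

Signed shortest Δλ from -51.448° to -113.514° is -62.066°.
Midpoint longitude = -51.448° + (-62.066°)/2 = -51.448° − 31.033° = -82.481°.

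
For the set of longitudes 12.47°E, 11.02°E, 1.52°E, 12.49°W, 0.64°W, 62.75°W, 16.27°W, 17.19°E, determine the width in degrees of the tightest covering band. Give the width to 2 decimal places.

79.94°

Sort the longitudes: -62.75°, -16.27°, -12.49°, -0.64°, +1.52°, +11.02°, +12.47°, +17.19°.
Eastward gaps between consecutive values (wrapping around): 46.48°, 3.78°, 11.85°, 2.16°, 9.50°, 1.45°, 4.72°, 280.06°.
Largest gap = 280.06° ⇒ minimal covering band is its complement: 360° − 280.06° = 79.94°.
Band runs from -62.75° eastward to +17.19°.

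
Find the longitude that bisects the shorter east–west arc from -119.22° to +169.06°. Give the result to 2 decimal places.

Signed shortest Δλ from -119.22° to +169.06° is -71.72°.
Midpoint longitude = -119.22° + (-71.72°)/2 = -119.22° − 35.86° = -155.08°.
(The naïve average (-119.22 + +169.06)/2 = 24.92° is on the wrong side of the globe.)

-155.08°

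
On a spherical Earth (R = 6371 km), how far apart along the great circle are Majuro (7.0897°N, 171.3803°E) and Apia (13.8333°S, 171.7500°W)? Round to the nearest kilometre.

Δλ = -171.7500 − 171.3803 = -343.1303°; wrapped into (−180°, 180°]: 16.8697°.
Δφ = -13.8333 − 7.0897 = -20.9230°.
a = sin²(Δφ/2) + cos φ₁ · cos φ₂ · sin²(Δλ/2) = 0.053702.
c = 2·atan2(√a, √(1−a)) = 0.46773 rad → d = 6371·c ≈ 2979.88 km.

2980 km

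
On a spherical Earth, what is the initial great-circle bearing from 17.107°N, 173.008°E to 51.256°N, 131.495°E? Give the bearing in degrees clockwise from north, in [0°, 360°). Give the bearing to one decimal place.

Δλ = 131.495 − 173.008 = -41.513°.
θ = atan2( sin Δλ · cos φ₂ , cos φ₁ · sin φ₂ − sin φ₁ · cos φ₂ · cos Δλ )
  = atan2(-0.41480, 0.60759) = -34.321° → normalised to [0°, 360°): 325.679°.

325.7°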